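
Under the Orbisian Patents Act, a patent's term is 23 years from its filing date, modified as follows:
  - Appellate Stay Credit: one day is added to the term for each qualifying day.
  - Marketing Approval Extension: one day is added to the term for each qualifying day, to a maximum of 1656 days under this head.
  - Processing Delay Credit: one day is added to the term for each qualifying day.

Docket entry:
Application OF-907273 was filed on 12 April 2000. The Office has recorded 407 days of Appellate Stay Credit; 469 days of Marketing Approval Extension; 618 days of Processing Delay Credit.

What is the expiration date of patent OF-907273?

2027-05-15

Base term: filing date + 23 years → 12 April 2023.
Appellate Stay Credit: +407 days → 23 May 2024.
Marketing Approval Extension: 469 days (within the 1656-day cap) → +469 days → 4 September 2025.
Processing Delay Credit: +618 days → 15 May 2027.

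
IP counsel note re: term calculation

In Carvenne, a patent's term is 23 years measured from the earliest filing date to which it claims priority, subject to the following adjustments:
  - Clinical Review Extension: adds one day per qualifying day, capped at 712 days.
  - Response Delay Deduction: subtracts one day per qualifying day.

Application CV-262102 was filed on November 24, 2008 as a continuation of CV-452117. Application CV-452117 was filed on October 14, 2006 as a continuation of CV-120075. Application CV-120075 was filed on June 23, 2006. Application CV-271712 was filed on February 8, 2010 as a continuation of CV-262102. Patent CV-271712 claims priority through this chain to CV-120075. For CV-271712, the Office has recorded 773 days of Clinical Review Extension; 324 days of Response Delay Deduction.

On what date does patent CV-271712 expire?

Earliest priority filing: 23 June 2006.
Base term: 23 June 2006 + 23 years → 23 June 2029.
Clinical Review Extension: 773 days claimed exceeds the 712-day cap, so +712 days → 5 June 2031.
Response Delay Deduction: −324 days → 16 July 2030.

July 16, 2030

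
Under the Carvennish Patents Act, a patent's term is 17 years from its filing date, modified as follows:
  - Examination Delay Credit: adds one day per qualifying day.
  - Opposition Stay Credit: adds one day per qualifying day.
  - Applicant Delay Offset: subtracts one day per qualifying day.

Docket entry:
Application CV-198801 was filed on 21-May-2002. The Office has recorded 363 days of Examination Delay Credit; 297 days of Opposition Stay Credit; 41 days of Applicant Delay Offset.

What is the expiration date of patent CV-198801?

Base term: filing date + 17 years → 21 May 2019.
Examination Delay Credit: +363 days → 18 May 2020.
Opposition Stay Credit: +297 days → 11 March 2021.
Applicant Delay Offset: −41 days → 29 January 2021.

January 29, 2021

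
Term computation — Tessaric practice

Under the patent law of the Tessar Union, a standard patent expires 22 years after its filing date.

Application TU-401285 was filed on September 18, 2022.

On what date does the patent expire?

September 18, 2044

Filing date + 22 years → 18 September 2044.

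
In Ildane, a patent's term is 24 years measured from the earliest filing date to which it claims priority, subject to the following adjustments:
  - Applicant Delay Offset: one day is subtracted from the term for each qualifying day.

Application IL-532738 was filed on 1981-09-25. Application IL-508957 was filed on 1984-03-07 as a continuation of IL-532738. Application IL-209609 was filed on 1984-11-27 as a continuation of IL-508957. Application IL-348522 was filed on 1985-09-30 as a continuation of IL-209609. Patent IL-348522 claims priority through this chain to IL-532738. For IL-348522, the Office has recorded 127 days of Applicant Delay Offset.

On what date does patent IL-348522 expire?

Earliest priority filing: 25 September 1981.
Base term: 25 September 1981 + 24 years → 25 September 2005.
Applicant Delay Offset: −127 days → 21 May 2005.

May 21, 2005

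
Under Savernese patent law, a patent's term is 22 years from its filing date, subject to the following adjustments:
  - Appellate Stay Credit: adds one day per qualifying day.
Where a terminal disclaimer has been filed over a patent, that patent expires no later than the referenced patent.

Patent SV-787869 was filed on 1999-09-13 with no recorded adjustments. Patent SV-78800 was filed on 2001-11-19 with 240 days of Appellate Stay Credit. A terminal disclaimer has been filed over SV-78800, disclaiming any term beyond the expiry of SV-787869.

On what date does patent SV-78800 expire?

Natural term of SV-78800:
  Base: filing + 22 years → 19 November 2023.
  Appellate Stay Credit: +240 days → 16 July 2024.
Expiry of referenced patent SV-787869:
  Base: filing + 22 years → 13 September 2021.
Terminal disclaimer: SV-78800 expires on the earlier of 16 July 2024 and 13 September 2021.

September 13, 2021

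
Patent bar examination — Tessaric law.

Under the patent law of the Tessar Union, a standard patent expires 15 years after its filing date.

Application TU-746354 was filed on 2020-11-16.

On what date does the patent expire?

2035-11-16

Filing date + 15 years → 16 November 2035.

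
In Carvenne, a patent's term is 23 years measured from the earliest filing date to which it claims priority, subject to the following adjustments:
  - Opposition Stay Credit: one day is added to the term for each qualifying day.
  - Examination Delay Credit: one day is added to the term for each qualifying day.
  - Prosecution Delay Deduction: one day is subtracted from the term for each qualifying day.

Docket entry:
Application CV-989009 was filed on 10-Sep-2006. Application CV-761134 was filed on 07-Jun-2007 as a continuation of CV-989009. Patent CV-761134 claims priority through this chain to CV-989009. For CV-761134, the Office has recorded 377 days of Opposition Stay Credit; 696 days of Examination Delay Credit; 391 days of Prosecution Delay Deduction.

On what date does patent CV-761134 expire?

July 24, 2031

Earliest priority filing: 10 September 2006.
Base term: 10 September 2006 + 23 years → 10 September 2029.
Opposition Stay Credit: +377 days → 22 September 2030.
Examination Delay Credit: +696 days → 18 August 2032.
Prosecution Delay Deduction: −391 days → 24 July 2031.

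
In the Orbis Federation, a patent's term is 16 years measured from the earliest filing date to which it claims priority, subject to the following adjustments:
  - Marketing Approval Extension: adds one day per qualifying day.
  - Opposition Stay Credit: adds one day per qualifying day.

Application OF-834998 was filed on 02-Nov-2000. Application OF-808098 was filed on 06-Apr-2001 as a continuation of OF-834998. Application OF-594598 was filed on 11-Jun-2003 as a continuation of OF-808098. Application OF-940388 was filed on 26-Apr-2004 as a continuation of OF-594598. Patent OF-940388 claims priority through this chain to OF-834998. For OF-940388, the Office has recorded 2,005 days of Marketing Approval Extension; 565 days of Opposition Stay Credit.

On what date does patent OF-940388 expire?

Earliest priority filing: 2 November 2000.
Base term: 2 November 2000 + 16 years → 2 November 2016.
Marketing Approval Extension: +2005 days → 30 April 2022.
Opposition Stay Credit: +565 days → 16 November 2023.

2023-11-16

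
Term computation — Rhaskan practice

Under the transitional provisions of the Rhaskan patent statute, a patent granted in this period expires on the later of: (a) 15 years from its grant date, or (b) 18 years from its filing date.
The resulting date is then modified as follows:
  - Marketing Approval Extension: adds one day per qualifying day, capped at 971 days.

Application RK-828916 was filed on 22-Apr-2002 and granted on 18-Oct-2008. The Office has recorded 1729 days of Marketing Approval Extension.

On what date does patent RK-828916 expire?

(a) grant + 15 years → 18 October 2023.
(b) filing + 18 years → 22 April 2020.
Later of the two: 18 October 2023.
Marketing Approval Extension: 1729 days claimed exceeds the 971-day cap, so +971 days → 15 June 2026.

2026-06-15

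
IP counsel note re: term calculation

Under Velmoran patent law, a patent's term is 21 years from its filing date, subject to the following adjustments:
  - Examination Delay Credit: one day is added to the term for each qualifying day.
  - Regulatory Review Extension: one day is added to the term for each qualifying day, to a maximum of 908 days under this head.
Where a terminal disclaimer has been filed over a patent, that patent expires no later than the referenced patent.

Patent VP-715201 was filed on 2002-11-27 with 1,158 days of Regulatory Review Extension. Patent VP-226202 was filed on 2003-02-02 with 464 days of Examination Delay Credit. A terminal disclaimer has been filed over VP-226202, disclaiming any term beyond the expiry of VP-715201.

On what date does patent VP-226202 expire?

2025-05-11

Natural term of VP-226202:
  Base: filing + 21 years → 2 February 2024.
  Examination Delay Credit: +464 days → 11 May 2025.
Expiry of referenced patent VP-715201:
  Base: filing + 21 years → 27 November 2023.
  Regulatory Review Extension: 1158 days claimed exceeds the 908-day cap, so +908 days → 23 May 2026.
Terminal disclaimer: VP-226202 expires on the earlier of 11 May 2025 and 23 May 2026.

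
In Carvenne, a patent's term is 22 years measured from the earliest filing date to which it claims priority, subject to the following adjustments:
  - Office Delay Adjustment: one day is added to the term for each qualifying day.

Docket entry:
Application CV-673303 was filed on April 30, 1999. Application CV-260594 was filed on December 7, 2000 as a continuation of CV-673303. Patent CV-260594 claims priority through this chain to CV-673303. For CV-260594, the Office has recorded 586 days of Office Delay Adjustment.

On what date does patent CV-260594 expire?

Earliest priority filing: 30 April 1999.
Base term: 30 April 1999 + 22 years → 30 April 2021.
Office Delay Adjustment: +586 days → 7 December 2022.

December 7, 2022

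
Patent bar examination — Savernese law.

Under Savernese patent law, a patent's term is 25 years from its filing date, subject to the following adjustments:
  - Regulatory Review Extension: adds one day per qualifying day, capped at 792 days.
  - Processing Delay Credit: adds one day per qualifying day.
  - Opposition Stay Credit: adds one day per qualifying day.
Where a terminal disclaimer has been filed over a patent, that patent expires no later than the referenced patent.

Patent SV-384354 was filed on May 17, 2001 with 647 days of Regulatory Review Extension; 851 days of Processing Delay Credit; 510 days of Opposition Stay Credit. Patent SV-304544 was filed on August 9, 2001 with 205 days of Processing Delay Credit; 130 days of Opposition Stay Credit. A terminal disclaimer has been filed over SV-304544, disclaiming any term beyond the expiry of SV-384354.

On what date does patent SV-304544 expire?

Natural term of SV-304544:
  Base: filing + 25 years → 9 August 2026.
  Processing Delay Credit: +205 days → 2 March 2027.
  Opposition Stay Credit: +130 days → 10 July 2027.
Expiry of referenced patent SV-384354:
  Base: filing + 25 years → 17 May 2026.
  Regulatory Review Extension: 647 days (within the 792-day cap) → +647 days → 23 February 2028.
  Processing Delay Credit: +851 days → 23 June 2030.
  Opposition Stay Credit: +510 days → 15 November 2031.
Terminal disclaimer: SV-304544 expires on the earlier of 10 July 2027 and 15 November 2031.

2027-07-10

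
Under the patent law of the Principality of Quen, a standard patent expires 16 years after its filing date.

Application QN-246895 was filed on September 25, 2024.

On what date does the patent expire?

Filing date + 16 years → 25 September 2040.

2040-09-25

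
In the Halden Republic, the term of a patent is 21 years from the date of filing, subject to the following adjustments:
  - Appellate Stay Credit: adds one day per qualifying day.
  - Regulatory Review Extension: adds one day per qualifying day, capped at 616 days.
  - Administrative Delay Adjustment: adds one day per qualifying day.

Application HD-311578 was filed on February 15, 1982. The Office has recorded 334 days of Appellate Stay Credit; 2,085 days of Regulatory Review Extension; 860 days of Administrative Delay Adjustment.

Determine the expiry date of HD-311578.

Base term: filing date + 21 years → 15 February 2003.
Appellate Stay Credit: +334 days → 15 January 2004.
Regulatory Review Extension: 2085 days claimed exceeds the 616-day cap, so +616 days → 22 September 2005.
Administrative Delay Adjustment: +860 days → 30 January 2008.

2008-01-30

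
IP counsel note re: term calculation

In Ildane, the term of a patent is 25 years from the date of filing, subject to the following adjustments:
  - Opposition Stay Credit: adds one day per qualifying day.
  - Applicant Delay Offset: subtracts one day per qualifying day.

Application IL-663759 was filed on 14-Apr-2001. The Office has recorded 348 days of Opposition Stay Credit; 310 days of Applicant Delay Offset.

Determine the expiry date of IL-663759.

Base term: filing date + 25 years → 14 April 2026.
Opposition Stay Credit: +348 days → 28 March 2027.
Applicant Delay Offset: −310 days → 22 May 2026.

May 22, 2026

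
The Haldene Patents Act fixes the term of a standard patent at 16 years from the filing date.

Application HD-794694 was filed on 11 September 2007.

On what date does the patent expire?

Filing date + 16 years → 11 September 2023.

2023-09-11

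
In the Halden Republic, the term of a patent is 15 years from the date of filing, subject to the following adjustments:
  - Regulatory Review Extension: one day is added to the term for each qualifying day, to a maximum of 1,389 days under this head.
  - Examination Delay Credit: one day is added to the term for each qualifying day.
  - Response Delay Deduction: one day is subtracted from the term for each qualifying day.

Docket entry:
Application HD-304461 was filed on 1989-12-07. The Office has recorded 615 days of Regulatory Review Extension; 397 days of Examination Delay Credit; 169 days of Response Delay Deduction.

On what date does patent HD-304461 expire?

Base term: filing date + 15 years → 7 December 2004.
Regulatory Review Extension: 615 days (within the 1389-day cap) → +615 days → 14 August 2006.
Examination Delay Credit: +397 days → 15 September 2007.
Response Delay Deduction: −169 days → 30 March 2007.

March 30, 2007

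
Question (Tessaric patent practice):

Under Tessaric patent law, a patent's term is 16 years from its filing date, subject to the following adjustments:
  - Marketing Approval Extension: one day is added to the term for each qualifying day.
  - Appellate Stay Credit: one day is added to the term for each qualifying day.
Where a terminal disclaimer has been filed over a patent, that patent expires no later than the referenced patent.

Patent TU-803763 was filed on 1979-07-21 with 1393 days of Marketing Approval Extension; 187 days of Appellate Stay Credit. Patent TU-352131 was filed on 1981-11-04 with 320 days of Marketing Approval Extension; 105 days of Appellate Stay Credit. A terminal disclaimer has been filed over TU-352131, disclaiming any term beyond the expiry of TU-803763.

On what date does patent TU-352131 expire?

Natural term of TU-352131:
  Base: filing + 16 years → 4 November 1997.
  Marketing Approval Extension: +320 days → 20 September 1998.
  Appellate Stay Credit: +105 days → 3 January 1999.
Expiry of referenced patent TU-803763:
  Base: filing + 16 years → 21 July 1995.
  Marketing Approval Extension: +1393 days → 14 May 1999.
  Appellate Stay Credit: +187 days → 17 November 1999.
Terminal disclaimer: TU-352131 expires on the earlier of 3 January 1999 and 17 November 1999.

1999-01-03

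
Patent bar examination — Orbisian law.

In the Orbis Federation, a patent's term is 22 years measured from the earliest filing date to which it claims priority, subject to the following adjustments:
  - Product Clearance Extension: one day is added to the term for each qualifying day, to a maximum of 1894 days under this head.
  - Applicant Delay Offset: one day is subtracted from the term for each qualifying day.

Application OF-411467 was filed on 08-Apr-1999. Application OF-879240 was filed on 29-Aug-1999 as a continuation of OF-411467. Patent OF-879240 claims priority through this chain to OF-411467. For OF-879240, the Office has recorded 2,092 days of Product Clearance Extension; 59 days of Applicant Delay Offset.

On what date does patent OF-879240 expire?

Earliest priority filing: 8 April 1999.
Base term: 8 April 1999 + 22 years → 8 April 2021.
Product Clearance Extension: 2092 days claimed exceeds the 1894-day cap, so +1894 days → 15 June 2026.
Applicant Delay Offset: −59 days → 17 April 2026.

2026-04-17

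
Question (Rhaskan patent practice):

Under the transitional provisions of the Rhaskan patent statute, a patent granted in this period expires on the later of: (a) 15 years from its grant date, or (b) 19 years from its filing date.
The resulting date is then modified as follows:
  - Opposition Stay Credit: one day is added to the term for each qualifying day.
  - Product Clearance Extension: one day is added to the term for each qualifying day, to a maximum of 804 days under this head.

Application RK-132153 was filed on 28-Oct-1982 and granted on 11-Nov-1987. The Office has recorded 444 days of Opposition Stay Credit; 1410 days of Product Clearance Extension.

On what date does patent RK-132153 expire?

(a) grant + 15 years → 11 November 2002.
(b) filing + 19 years → 28 October 2001.
Later of the two: 11 November 2002.
Opposition Stay Credit: +444 days → 29 January 2004.
Product Clearance Extension: 1410 days claimed exceeds the 804-day cap, so +804 days → 12 April 2006.

April 12, 2006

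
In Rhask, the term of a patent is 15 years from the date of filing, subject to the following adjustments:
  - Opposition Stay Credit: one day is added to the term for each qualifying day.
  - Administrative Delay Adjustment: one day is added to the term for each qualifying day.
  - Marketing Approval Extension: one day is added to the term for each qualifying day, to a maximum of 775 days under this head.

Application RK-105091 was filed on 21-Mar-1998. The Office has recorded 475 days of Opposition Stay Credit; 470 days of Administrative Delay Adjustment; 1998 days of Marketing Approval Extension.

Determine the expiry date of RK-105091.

Base term: filing date + 15 years → 21 March 2013.
Opposition Stay Credit: +475 days → 9 July 2014.
Administrative Delay Adjustment: +470 days → 22 October 2015.
Marketing Approval Extension: 1998 days claimed exceeds the 775-day cap, so +775 days → 5 December 2017.

December 5, 2017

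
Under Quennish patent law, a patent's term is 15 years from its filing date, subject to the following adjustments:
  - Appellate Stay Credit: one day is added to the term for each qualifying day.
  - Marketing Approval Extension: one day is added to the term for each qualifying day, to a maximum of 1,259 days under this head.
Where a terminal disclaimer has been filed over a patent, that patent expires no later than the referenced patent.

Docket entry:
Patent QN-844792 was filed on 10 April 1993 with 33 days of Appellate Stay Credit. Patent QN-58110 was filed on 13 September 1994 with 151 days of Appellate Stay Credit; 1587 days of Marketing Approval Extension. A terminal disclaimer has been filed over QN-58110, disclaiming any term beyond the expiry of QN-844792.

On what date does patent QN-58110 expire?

Natural term of QN-58110:
  Base: filing + 15 years → 13 September 2009.
  Appellate Stay Credit: +151 days → 11 February 2010.
  Marketing Approval Extension: 1587 days claimed exceeds the 1259-day cap, so +1259 days → 24 July 2013.
Expiry of referenced patent QN-844792:
  Base: filing + 15 years → 10 April 2008.
  Appellate Stay Credit: +33 days → 13 May 2008.
Terminal disclaimer: QN-58110 expires on the earlier of 24 July 2013 and 13 May 2008.

May 13, 2008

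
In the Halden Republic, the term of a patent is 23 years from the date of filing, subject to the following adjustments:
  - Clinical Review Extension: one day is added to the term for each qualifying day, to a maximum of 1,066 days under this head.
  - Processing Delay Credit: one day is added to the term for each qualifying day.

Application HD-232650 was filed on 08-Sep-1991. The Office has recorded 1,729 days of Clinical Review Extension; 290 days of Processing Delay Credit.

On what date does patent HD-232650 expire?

Base term: filing date + 23 years → 8 September 2014.
Clinical Review Extension: 1729 days claimed exceeds the 1066-day cap, so +1066 days → 9 August 2017.
Processing Delay Credit: +290 days → 26 May 2018.

May 26, 2018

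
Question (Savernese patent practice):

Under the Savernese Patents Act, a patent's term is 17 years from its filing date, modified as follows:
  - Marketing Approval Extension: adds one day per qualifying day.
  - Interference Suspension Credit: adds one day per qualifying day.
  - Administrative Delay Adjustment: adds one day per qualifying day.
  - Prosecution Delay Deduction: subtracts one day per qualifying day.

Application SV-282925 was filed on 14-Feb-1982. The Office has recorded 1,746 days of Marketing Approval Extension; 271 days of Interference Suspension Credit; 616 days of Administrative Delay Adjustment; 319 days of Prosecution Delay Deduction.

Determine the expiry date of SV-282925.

2005-06-16

Base term: filing date + 17 years → 14 February 1999.
Marketing Approval Extension: +1746 days → 26 November 2003.
Interference Suspension Credit: +271 days → 23 August 2004.
Administrative Delay Adjustment: +616 days → 1 May 2006.
Prosecution Delay Deduction: −319 days → 16 June 2005.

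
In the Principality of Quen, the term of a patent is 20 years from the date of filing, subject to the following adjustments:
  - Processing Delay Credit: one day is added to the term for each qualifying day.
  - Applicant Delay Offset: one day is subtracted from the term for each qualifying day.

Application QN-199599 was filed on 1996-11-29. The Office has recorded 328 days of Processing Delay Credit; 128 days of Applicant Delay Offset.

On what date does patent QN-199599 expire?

2017-06-17

Base term: filing date + 20 years → 29 November 2016.
Processing Delay Credit: +328 days → 23 October 2017.
Applicant Delay Offset: −128 days → 17 June 2017.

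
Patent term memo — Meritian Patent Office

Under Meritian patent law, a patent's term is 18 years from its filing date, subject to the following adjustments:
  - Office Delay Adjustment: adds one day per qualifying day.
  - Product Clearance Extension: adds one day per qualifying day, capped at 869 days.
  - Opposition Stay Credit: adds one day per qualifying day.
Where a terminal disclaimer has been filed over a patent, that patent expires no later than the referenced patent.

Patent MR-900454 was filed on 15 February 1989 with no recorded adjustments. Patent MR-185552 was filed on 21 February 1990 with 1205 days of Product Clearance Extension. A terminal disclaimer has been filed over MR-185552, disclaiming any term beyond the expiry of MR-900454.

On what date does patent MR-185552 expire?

Natural term of MR-185552:
  Base: filing + 18 years → 21 February 2008.
  Product Clearance Extension: 1205 days claimed exceeds the 869-day cap, so +869 days → 9 July 2010.
Expiry of referenced patent MR-900454:
  Base: filing + 18 years → 15 February 2007.
Terminal disclaimer: MR-185552 expires on the earlier of 9 July 2010 and 15 February 2007.

2007-02-15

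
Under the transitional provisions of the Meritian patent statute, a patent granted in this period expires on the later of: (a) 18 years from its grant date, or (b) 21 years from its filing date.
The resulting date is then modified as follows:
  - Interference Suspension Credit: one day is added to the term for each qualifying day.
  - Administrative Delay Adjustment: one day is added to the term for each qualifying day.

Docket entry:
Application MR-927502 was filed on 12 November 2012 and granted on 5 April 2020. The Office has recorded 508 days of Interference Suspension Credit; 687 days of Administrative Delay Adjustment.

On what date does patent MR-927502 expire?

(a) grant + 18 years → 5 April 2038.
(b) filing + 21 years → 12 November 2033.
Later of the two: 5 April 2038.
Interference Suspension Credit: +508 days → 26 August 2039.
Administrative Delay Adjustment: +687 days → 13 July 2041.

2041-07-13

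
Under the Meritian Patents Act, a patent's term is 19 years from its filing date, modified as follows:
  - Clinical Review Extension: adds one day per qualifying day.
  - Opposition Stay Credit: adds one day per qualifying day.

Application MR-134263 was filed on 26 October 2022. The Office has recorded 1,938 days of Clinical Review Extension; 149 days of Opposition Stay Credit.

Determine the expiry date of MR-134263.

Base term: filing date + 19 years → 26 October 2041.
Clinical Review Extension: +1938 days → 15 February 2047.
Opposition Stay Credit: +149 days → 14 July 2047.

2047-07-14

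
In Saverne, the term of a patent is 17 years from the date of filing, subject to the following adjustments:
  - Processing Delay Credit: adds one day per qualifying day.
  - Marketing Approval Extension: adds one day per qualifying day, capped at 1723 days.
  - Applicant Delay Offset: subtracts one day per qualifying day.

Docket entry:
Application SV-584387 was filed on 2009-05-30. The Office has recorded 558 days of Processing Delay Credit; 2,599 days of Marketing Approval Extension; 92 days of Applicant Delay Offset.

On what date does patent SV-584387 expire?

Base term: filing date + 17 years → 30 May 2026.
Processing Delay Credit: +558 days → 9 December 2027.
Marketing Approval Extension: 2599 days claimed exceeds the 1723-day cap, so +1723 days → 27 August 2032.
Applicant Delay Offset: −92 days → 27 May 2032.

2032-05-27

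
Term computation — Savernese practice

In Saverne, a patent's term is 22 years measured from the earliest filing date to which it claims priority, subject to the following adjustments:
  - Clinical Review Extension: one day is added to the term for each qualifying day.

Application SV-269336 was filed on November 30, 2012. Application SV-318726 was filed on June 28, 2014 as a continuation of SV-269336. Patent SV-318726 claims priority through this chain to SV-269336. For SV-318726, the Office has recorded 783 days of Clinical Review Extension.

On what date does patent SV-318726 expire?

2037-01-21

Earliest priority filing: 30 November 2012.
Base term: 30 November 2012 + 22 years → 30 November 2034.
Clinical Review Extension: +783 days → 21 January 2037.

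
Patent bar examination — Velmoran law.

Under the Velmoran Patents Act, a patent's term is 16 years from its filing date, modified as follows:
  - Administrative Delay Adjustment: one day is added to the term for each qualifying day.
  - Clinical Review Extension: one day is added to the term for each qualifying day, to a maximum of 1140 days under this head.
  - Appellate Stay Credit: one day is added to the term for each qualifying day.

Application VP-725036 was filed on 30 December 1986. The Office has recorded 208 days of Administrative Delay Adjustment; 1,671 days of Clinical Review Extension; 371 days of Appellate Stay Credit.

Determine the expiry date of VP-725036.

September 14, 2007

Base term: filing date + 16 years → 30 December 2002.
Administrative Delay Adjustment: +208 days → 26 July 2003.
Clinical Review Extension: 1671 days claimed exceeds the 1140-day cap, so +1140 days → 8 September 2006.
Appellate Stay Credit: +371 days → 14 September 2007.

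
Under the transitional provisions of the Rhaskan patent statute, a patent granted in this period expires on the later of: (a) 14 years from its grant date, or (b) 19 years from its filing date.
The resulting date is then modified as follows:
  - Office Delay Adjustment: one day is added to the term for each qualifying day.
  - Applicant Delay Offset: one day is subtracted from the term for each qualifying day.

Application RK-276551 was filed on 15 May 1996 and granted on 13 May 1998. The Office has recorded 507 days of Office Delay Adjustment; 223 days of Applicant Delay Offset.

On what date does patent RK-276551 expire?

February 23, 2016

(a) grant + 14 years → 13 May 2012.
(b) filing + 19 years → 15 May 2015.
Later of the two: 15 May 2015.
Office Delay Adjustment: +507 days → 3 October 2016.
Applicant Delay Offset: −223 days → 23 February 2016.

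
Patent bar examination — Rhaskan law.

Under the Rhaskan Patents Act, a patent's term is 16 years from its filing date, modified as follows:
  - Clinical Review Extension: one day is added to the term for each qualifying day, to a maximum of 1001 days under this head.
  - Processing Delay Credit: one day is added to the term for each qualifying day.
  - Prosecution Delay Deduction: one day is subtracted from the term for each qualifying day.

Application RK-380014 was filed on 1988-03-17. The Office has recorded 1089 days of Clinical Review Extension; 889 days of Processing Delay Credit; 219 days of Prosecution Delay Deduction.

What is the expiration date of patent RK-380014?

Base term: filing date + 16 years → 17 March 2004.
Clinical Review Extension: 1089 days claimed exceeds the 1001-day cap, so +1001 days → 13 December 2006.
Processing Delay Credit: +889 days → 20 May 2009.
Prosecution Delay Deduction: −219 days → 13 October 2008.

October 13, 2008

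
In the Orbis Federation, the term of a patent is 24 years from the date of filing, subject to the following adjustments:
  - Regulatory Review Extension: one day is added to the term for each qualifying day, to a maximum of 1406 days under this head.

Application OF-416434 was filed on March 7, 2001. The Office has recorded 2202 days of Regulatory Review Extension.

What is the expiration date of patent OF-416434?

Base term: filing date + 24 years → 7 March 2025.
Regulatory Review Extension: 2202 days claimed exceeds the 1406-day cap, so +1406 days → 11 January 2029.

January 11, 2029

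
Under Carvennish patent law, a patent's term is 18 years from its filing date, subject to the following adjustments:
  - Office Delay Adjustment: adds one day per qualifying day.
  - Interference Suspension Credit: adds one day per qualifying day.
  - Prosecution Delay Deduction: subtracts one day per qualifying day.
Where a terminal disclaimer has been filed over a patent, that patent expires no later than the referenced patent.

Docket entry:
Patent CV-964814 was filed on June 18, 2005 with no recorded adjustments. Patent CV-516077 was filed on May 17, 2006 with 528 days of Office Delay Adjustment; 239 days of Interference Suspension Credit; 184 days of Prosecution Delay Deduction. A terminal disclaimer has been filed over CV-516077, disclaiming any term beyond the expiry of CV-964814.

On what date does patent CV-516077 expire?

Natural term of CV-516077:
  Base: filing + 18 years → 17 May 2024.
  Office Delay Adjustment: +528 days → 27 October 2025.
  Interference Suspension Credit: +239 days → 23 June 2026.
  Prosecution Delay Deduction: −184 days → 21 December 2025.
Expiry of referenced patent CV-964814:
  Base: filing + 18 years → 18 June 2023.
Terminal disclaimer: CV-516077 expires on the earlier of 21 December 2025 and 18 June 2023.

June 18, 2023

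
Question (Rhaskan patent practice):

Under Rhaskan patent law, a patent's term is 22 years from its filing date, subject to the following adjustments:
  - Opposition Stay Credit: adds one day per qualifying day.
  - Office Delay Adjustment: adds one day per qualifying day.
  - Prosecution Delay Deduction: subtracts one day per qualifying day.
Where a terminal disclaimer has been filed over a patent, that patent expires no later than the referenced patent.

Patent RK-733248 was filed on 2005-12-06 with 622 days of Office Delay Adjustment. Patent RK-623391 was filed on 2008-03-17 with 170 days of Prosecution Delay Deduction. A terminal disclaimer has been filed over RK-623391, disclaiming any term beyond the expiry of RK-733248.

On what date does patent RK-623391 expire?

2029-08-19

Natural term of RK-623391:
  Base: filing + 22 years → 17 March 2030.
  Prosecution Delay Deduction: −170 days → 28 September 2029.
Expiry of referenced patent RK-733248:
  Base: filing + 22 years → 6 December 2027.
  Office Delay Adjustment: +622 days → 19 August 2029.
Terminal disclaimer: RK-623391 expires on the earlier of 28 September 2029 and 19 August 2029.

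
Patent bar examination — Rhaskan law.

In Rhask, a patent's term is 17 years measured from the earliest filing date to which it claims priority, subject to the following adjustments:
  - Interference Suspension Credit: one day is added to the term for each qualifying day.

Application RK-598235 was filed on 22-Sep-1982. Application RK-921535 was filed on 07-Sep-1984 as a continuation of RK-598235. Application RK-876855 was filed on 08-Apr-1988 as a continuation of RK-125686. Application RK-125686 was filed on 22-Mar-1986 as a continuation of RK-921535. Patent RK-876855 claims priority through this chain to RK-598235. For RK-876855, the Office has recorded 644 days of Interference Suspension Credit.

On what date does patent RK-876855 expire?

Earliest priority filing: 22 September 1982.
Base term: 22 September 1982 + 17 years → 22 September 1999.
Interference Suspension Credit: +644 days → 27 June 2001.

2001-06-27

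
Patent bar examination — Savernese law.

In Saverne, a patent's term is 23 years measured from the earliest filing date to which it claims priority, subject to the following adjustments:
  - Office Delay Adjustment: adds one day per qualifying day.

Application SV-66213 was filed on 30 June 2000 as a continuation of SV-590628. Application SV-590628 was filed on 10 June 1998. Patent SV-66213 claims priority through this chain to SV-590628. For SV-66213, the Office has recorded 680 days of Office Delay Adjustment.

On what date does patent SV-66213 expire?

Earliest priority filing: 10 June 1998.
Base term: 10 June 1998 + 23 years → 10 June 2021.
Office Delay Adjustment: +680 days → 21 April 2023.

2023-04-21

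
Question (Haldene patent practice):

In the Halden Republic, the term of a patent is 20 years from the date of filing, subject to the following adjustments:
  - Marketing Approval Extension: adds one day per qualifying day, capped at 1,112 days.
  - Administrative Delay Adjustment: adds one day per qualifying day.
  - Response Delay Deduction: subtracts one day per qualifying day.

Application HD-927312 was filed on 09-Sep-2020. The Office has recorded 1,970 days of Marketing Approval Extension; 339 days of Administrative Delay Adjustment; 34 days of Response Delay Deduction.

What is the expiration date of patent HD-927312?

July 27, 2044

Base term: filing date + 20 years → 9 September 2040.
Marketing Approval Extension: 1970 days claimed exceeds the 1112-day cap, so +1112 days → 26 September 2043.
Administrative Delay Adjustment: +339 days → 30 August 2044.
Response Delay Deduction: −34 days → 27 July 2044.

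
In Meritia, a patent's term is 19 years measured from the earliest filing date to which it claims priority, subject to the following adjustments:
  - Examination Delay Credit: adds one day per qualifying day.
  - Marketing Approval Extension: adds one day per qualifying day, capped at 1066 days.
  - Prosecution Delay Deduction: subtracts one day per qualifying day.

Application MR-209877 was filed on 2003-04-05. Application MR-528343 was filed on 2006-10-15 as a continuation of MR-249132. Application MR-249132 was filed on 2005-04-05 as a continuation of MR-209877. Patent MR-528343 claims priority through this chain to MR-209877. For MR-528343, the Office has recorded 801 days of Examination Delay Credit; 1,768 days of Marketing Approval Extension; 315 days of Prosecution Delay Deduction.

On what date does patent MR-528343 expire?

2026-07-05

Earliest priority filing: 5 April 2003.
Base term: 5 April 2003 + 19 years → 5 April 2022.
Examination Delay Credit: +801 days → 14 June 2024.
Marketing Approval Extension: 1768 days claimed exceeds the 1066-day cap, so +1066 days → 16 May 2027.
Prosecution Delay Deduction: −315 days → 5 July 2026.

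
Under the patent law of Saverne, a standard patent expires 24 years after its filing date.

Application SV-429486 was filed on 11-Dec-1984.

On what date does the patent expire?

2008-12-11

Filing date + 24 years → 11 December 2008.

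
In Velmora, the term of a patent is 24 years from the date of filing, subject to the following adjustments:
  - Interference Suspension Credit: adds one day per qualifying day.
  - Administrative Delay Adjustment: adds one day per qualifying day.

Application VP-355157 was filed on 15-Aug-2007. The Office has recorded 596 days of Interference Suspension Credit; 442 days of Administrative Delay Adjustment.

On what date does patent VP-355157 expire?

June 18, 2034

Base term: filing date + 24 years → 15 August 2031.
Interference Suspension Credit: +596 days → 2 April 2033.
Administrative Delay Adjustment: +442 days → 18 June 2034.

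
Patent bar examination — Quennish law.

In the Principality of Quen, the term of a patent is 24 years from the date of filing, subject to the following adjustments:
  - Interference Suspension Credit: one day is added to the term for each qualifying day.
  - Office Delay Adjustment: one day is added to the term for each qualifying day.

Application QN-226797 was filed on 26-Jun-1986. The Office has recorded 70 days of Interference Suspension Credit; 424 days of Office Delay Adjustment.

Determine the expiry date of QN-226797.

2011-11-02

Base term: filing date + 24 years → 26 June 2010.
Interference Suspension Credit: +70 days → 4 September 2010.
Office Delay Adjustment: +424 days → 2 November 2011.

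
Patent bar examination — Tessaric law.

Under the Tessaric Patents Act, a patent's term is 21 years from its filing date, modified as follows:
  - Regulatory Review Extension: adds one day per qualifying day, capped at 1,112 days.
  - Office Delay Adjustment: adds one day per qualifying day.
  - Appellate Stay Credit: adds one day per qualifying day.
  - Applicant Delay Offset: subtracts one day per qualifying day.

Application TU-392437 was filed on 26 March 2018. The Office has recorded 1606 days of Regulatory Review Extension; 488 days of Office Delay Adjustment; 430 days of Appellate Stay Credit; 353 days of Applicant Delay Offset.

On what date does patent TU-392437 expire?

Base term: filing date + 21 years → 26 March 2039.
Regulatory Review Extension: 1606 days claimed exceeds the 1112-day cap, so +1112 days → 11 April 2042.
Office Delay Adjustment: +488 days → 12 August 2043.
Appellate Stay Credit: +430 days → 15 October 2044.
Applicant Delay Offset: −353 days → 28 October 2043.

2043-10-28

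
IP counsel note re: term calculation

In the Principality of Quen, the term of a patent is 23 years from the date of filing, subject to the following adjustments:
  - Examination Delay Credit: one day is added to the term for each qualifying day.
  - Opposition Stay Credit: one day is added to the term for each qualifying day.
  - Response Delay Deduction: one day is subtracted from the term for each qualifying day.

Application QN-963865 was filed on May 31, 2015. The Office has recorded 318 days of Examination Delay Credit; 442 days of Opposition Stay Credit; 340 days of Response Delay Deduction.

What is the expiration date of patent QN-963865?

July 25, 2039

Base term: filing date + 23 years → 31 May 2038.
Examination Delay Credit: +318 days → 14 April 2039.
Opposition Stay Credit: +442 days → 29 June 2040.
Response Delay Deduction: −340 days → 25 July 2039.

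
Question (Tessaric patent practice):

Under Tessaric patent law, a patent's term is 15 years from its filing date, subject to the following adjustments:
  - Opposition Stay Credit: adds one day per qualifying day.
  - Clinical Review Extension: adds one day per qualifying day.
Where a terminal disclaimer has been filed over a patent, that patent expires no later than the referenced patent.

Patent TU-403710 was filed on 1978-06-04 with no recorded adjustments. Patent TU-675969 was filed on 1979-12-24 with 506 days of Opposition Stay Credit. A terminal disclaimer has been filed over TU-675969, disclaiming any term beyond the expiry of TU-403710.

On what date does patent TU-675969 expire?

Natural term of TU-675969:
  Base: filing + 15 years → 24 December 1994.
  Opposition Stay Credit: +506 days → 13 May 1996.
Expiry of referenced patent TU-403710:
  Base: filing + 15 years → 4 June 1993.
Terminal disclaimer: TU-675969 expires on the earlier of 13 May 1996 and 4 June 1993.

1993-06-04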